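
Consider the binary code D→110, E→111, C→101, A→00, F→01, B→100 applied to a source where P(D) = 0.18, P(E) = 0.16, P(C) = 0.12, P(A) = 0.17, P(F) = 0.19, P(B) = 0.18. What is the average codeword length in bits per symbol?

L̄ = Σ pᵢ·ℓᵢ = 0.18·3 + 0.16·3 + 0.12·3 + 0.17·2 + 0.19·2 + 0.18·3 = 2.64 bits/symbol.

2.64 bits/symbol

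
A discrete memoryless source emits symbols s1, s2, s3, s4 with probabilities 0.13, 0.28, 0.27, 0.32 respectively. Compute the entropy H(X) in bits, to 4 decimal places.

H = −Σ pᵢ log₂ pᵢ.
−0.13·log₂(0.13) = 0.3826
−0.28·log₂(0.28) = 0.5142
−0.27·log₂(0.27) = 0.5100
−0.32·log₂(0.32) = 0.5260
Sum ≈ 1.9329 → 1.9329 bits.

1.9329 bits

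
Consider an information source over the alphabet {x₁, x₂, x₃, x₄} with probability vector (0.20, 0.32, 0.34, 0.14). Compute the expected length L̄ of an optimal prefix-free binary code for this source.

2 bits/symbol

Repeatedly combine the two least-probable nodes; the expected code length is the sum of the merged weights.
merge 7/50 + 1/5 → 17/50
merge 8/25 + 17/50 → 33/50
merge 17/50 + 33/50 → 1
L = 17/50 + 33/50 + 1 = 2 bits/symbol.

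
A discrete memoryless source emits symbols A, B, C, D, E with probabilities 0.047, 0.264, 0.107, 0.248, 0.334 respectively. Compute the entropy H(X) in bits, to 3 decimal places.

2.087 bits

H = −Σ pᵢ log₂ pᵢ.
−0.047·log₂(0.047) = 0.2073
−0.264·log₂(0.264) = 0.5072
−0.107·log₂(0.107) = 0.3450
−0.248·log₂(0.248) = 0.4989
−0.334·log₂(0.334) = 0.5284
Sum ≈ 2.0869 → 2.087 bits.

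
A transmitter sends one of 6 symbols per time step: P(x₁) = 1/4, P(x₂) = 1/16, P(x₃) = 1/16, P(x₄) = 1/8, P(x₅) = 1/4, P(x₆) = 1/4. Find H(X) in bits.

Each probability is a power of 1/2, so log₂(1/p) is an integer.
H = Σ p·log₂(1/p) = 1/4·2 + 1/16·4 + 1/16·4 + 1/8·3 + 1/4·2 + 1/4·2 = 2.375 bits.

2.375 bits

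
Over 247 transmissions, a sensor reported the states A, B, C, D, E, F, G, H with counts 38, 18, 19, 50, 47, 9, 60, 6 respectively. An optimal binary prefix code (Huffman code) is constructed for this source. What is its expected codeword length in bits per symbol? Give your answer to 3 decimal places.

Probabilities are the counts divided by 247.
Repeatedly combine the two least-probable nodes; the expected code length is the sum of the merged weights.
merge 6/247 + 9/247 → 15/247
merge 15/247 + 18/247 → 33/247
merge 1/13 + 33/247 → 4/19
merge 2/13 + 47/247 → 85/247
merge 50/247 + 4/19 → 102/247
merge 60/247 + 85/247 → 145/247
merge 102/247 + 145/247 → 1
L = 15/247 + 33/247 + 4/19 + 85/247 + 102/247 + 145/247 + 1 = 679/247 ≈ 2.749 bits/symbol.

2.749 bits/symbol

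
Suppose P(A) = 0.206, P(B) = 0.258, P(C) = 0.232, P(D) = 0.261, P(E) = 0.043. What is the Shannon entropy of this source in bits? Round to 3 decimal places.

2.164 bits

H = −Σ pᵢ log₂ pᵢ.
−0.206·log₂(0.206) = 0.4695
−0.258·log₂(0.258) = 0.5043
−0.232·log₂(0.232) = 0.4890
−0.261·log₂(0.261) = 0.5058
−0.043·log₂(0.043) = 0.1952
Sum ≈ 2.1638 → 2.164 bits.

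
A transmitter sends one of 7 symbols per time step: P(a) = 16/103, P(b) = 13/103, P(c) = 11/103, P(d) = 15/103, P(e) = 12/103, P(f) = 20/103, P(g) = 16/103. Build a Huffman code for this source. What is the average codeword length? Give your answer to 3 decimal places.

Repeatedly combine the two least-probable nodes; the expected code length is the sum of the merged weights.
merge 11/103 + 12/103 → 23/103
merge 13/103 + 15/103 → 28/103
merge 16/103 + 16/103 → 32/103
merge 20/103 + 23/103 → 43/103
merge 28/103 + 32/103 → 60/103
merge 43/103 + 60/103 → 1
L = 23/103 + 28/103 + 32/103 + 43/103 + 60/103 + 1 = 289/103 ≈ 2.806 bits/symbol.

2.806 bits/symbol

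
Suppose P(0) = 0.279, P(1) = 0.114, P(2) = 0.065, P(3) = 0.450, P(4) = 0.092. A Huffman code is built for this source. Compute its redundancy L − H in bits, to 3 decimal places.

0.016 bits

Entropy H = −Σ p log₂ p ≈ 1.9624 bits.
Huffman merges: 13/200+23/250→157/1000; 57/500+157/1000→271/1000; 271/1000+279/1000→11/20; 9/20+11/20→1. L = 989/500 ≈ 1.9780.
L − H = 1.9780 − 1.9624 = 0.016 bits.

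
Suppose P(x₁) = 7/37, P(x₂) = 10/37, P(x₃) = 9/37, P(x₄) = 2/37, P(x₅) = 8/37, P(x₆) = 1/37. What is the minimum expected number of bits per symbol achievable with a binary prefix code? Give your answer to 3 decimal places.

2.351 bits/symbol

Repeatedly combine the two least-probable nodes; the expected code length is the sum of the merged weights.
merge 1/37 + 2/37 → 3/37
merge 3/37 + 7/37 → 10/37
merge 8/37 + 9/37 → 17/37
merge 10/37 + 10/37 → 20/37
merge 17/37 + 20/37 → 1
L = 3/37 + 10/37 + 17/37 + 20/37 + 1 = 87/37 ≈ 2.351 bits/symbol.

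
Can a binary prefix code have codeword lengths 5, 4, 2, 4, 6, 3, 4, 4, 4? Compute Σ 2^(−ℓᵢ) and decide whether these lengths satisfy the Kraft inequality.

0.734375; yes

With common denominator 2^6 = 64: Σ 2^(−ℓᵢ) = 2/64 + 4/64 + 16/64 + 4/64 + 1/64 + 8/64 + 4/64 + 4/64 + 4/64 = 47/64 = 0.734375.
Kraft's inequality requires Σ ≤ 1; here Σ = 0.734375 ≤ 1, so such a prefix code exists.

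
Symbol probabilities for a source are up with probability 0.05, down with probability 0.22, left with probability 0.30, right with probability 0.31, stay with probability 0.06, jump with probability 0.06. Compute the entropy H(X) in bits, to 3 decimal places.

H = −Σ pᵢ log₂ pᵢ.
−0.05·log₂(0.05) = 0.2161
−0.22·log₂(0.22) = 0.4806
−0.30·log₂(0.30) = 0.5211
−0.31·log₂(0.31) = 0.5238
−0.06·log₂(0.06) = 0.2435
−0.06·log₂(0.06) = 0.2435
Sum ≈ 2.2286 → 2.229 bits.

2.229 bits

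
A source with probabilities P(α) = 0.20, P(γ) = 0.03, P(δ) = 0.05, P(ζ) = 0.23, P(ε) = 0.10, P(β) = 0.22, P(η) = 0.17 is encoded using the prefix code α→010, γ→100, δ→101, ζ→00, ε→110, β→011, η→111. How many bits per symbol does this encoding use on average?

L̄ = Σ pᵢ·ℓᵢ = 0.20·3 + 0.03·3 + 0.05·3 + 0.23·2 + 0.10·3 + 0.22·3 + 0.17·3 = 2.77 bits/symbol.

2.77 bits/symbol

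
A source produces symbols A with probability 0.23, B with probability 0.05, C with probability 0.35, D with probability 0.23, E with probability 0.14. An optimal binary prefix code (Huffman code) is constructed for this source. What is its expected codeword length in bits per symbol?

2.19 bits/symbol

Repeatedly combine the two least-probable nodes; the expected code length is the sum of the merged weights.
merge 1/20 + 7/50 → 19/100
merge 19/100 + 23/100 → 21/50
merge 23/100 + 7/20 → 29/50
merge 21/50 + 29/50 → 1
L = 19/100 + 21/50 + 29/50 + 1 = 219/100 = 2.19 bits/symbol.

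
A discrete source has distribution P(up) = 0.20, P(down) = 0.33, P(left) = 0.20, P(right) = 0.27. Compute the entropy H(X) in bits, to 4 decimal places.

1.9666 bits

H = −Σ pᵢ log₂ pᵢ.
−0.20·log₂(0.20) = 0.4644
−0.33·log₂(0.33) = 0.5278
−0.20·log₂(0.20) = 0.4644
−0.27·log₂(0.27) = 0.5100
Sum ≈ 1.9666 → 1.9666 bits.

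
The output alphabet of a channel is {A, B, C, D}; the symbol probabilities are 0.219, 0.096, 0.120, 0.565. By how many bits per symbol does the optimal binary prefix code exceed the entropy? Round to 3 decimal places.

Entropy H = −Σ p log₂ p ≈ 1.6368 bits.
Huffman merges: 12/125+3/25→27/125; 27/125+219/1000→87/200; 87/200+113/200→1. L = 1651/1000 ≈ 1.6510.
L − H = 1.6510 − 1.6368 = 0.014 bits.

0.014 bits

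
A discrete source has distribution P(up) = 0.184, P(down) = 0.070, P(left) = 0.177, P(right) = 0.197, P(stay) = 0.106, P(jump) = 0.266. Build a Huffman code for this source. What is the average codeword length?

Repeatedly combine the two least-probable nodes; the expected code length is the sum of the merged weights.
merge 7/100 + 53/500 → 22/125
merge 22/125 + 177/1000 → 353/1000
merge 23/125 + 197/1000 → 381/1000
merge 133/500 + 353/1000 → 619/1000
merge 381/1000 + 619/1000 → 1
L = 22/125 + 353/1000 + 381/1000 + 619/1000 + 1 = 2529/1000 = 2.529 bits/symbol.

2.529 bits/symbol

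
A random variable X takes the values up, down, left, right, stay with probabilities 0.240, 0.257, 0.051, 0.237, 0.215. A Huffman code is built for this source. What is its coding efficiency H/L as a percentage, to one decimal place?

96.5%

Entropy H = −Σ p log₂ p ≈ 2.1859 bits.
Huffman merges: 51/1000+43/200→133/500; 237/1000+6/25→477/1000; 257/1000+133/500→523/1000; 477/1000+523/1000→1. L = 1133/500 ≈ 2.2660.
Efficiency = H/L = 2.1859/2.2660 = 96.5%.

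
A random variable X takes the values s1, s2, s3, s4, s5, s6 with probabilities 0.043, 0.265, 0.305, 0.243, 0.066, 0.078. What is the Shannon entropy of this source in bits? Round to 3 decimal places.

2.267 bits

H = −Σ pᵢ log₂ pᵢ.
−0.043·log₂(0.043) = 0.1952
−0.265·log₂(0.265) = 0.5077
−0.305·log₂(0.305) = 0.5225
−0.243·log₂(0.243) = 0.4960
−0.066·log₂(0.066) = 0.2588
−0.078·log₂(0.078) = 0.2871
Sum ≈ 2.2673 → 2.267 bits.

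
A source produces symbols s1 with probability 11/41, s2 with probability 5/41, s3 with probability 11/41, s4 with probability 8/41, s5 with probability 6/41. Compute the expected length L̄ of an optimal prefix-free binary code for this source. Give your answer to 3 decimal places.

2.268 bits/symbol

Repeatedly combine the two least-probable nodes; the expected code length is the sum of the merged weights.
merge 5/41 + 6/41 → 11/41
merge 8/41 + 11/41 → 19/41
merge 11/41 + 11/41 → 22/41
merge 19/41 + 22/41 → 1
L = 11/41 + 19/41 + 22/41 + 1 = 93/41 ≈ 2.268 bits/symbol.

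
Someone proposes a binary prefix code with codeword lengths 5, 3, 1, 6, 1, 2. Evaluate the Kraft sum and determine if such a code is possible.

With common denominator 2^6 = 64: Σ 2^(−ℓᵢ) = 2/64 + 8/64 + 32/64 + 1/64 + 32/64 + 16/64 = 91/64 = 1.421875.
Kraft's inequality requires Σ ≤ 1; here Σ = 1.421875 > 1, so no such prefix code exists.

1.421875; no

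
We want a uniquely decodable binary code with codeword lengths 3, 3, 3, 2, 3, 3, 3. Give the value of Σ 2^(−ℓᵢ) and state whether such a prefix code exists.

1; yes

With common denominator 2^3 = 8: Σ 2^(−ℓᵢ) = 1/8 + 1/8 + 1/8 + 2/8 + 1/8 + 1/8 + 1/8 = 8/8 = 1.
Kraft's inequality requires Σ ≤ 1; here Σ = 1 ≤ 1, so such a prefix code exists.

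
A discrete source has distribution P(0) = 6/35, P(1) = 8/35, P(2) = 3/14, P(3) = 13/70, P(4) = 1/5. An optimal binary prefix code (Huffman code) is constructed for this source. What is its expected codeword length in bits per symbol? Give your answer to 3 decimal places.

Repeatedly combine the two least-probable nodes; the expected code length is the sum of the merged weights.
merge 6/35 + 13/70 → 5/14
merge 1/5 + 3/14 → 29/70
merge 8/35 + 5/14 → 41/70
merge 29/70 + 41/70 → 1
L = 5/14 + 29/70 + 41/70 + 1 = 33/14 ≈ 2.357 bits/symbol.

2.357 bits/symbol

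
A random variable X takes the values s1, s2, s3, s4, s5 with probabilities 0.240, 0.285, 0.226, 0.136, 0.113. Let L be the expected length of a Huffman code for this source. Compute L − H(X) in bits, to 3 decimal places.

Entropy H = −Σ p log₂ p ≈ 2.2421 bits.
Huffman merges: 113/1000+17/125→249/1000; 113/500+6/25→233/500; 249/1000+57/200→267/500; 233/500+267/500→1. L = 2249/1000 ≈ 2.2490.
L − H = 2.2490 − 2.2421 = 0.007 bits.

0.007 bits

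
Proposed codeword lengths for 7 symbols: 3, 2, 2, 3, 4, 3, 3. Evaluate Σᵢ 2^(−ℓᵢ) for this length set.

With common denominator 2^4 = 16: Σ 2^(−ℓᵢ) = 2/16 + 4/16 + 4/16 + 2/16 + 1/16 + 2/16 + 2/16 = 17/16 = 1.0625.

1.0625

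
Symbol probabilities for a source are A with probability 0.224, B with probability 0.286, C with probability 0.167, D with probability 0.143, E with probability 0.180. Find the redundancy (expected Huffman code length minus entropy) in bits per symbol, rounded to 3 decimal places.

0.032 bits

Entropy H = −Σ p log₂ p ≈ 2.2777 bits.
Huffman merges: 143/1000+167/1000→31/100; 9/50+28/125→101/250; 143/500+31/100→149/250; 101/250+149/250→1. L = 231/100 ≈ 2.3100.
L − H = 2.3100 − 2.2777 = 0.032 bits.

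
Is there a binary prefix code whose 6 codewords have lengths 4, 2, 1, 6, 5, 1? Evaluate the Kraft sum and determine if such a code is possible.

1.359375; no

With common denominator 2^6 = 64: Σ 2^(−ℓᵢ) = 4/64 + 16/64 + 32/64 + 1/64 + 2/64 + 32/64 = 87/64 = 1.359375.
Kraft's inequality requires Σ ≤ 1; here Σ = 1.359375 > 1, so no such prefix code exists.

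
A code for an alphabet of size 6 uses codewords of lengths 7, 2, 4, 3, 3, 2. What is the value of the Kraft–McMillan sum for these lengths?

0.8203125

With common denominator 2^7 = 128: Σ 2^(−ℓᵢ) = 1/128 + 32/128 + 8/128 + 16/128 + 16/128 + 32/128 = 105/128 = 0.8203125.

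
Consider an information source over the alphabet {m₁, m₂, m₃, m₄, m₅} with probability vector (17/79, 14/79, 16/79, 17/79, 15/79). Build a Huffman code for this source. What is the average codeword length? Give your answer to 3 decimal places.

2.367 bits/symbol

Repeatedly combine the two least-probable nodes; the expected code length is the sum of the merged weights.
merge 14/79 + 15/79 → 29/79
merge 16/79 + 17/79 → 33/79
merge 17/79 + 29/79 → 46/79
merge 33/79 + 46/79 → 1
L = 29/79 + 33/79 + 46/79 + 1 = 187/79 ≈ 2.367 bits/symbol.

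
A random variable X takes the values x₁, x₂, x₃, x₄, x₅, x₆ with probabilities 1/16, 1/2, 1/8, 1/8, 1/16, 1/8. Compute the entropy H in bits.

Each probability is a power of 1/2, so log₂(1/p) is an integer.
H = Σ p·log₂(1/p) = 1/16·4 + 1/2·1 + 1/8·3 + 1/8·3 + 1/16·4 + 1/8·3 = 2.125 bits.

2.125 bits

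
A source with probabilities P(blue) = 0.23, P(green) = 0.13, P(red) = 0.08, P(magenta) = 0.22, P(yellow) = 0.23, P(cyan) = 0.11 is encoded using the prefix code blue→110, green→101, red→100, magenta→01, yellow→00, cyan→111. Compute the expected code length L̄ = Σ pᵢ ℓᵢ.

2.55 bits/symbol

L̄ = Σ pᵢ·ℓᵢ = 0.23·3 + 0.13·3 + 0.08·3 + 0.22·2 + 0.23·2 + 0.11·3 = 2.55 bits/symbol.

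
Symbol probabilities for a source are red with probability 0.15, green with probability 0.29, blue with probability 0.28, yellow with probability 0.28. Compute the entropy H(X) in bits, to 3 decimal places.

1.957 bits

H = −Σ pᵢ log₂ pᵢ.
−0.15·log₂(0.15) = 0.4105
−0.29·log₂(0.29) = 0.5179
−0.28·log₂(0.28) = 0.5142
−0.28·log₂(0.28) = 0.5142
Sum ≈ 1.9569 → 1.957 bits.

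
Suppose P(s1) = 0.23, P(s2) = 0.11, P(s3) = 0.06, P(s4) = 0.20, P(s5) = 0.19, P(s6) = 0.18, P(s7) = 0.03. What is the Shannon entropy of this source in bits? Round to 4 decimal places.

H = −Σ pᵢ log₂ pᵢ.
−0.23·log₂(0.23) = 0.4877
−0.11·log₂(0.11) = 0.3503
−0.06·log₂(0.06) = 0.2435
−0.20·log₂(0.20) = 0.4644
−0.19·log₂(0.19) = 0.4552
−0.18·log₂(0.18) = 0.4453
−0.03·log₂(0.03) = 0.1518
Sum ≈ 2.5982 → 2.5982 bits.

2.5982 bits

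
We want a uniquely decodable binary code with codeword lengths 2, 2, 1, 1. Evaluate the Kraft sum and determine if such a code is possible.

1.5; no

With common denominator 2^2 = 4: Σ 2^(−ℓᵢ) = 1/4 + 1/4 + 2/4 + 2/4 = 6/4 = 1.5.
Kraft's inequality requires Σ ≤ 1; here Σ = 1.5 > 1, so no such prefix code exists.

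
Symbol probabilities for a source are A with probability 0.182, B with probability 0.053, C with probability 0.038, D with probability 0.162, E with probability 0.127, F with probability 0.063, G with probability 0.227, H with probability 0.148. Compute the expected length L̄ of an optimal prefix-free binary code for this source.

Repeatedly combine the two least-probable nodes; the expected code length is the sum of the merged weights.
merge 19/500 + 53/1000 → 91/1000
merge 63/1000 + 91/1000 → 77/500
merge 127/1000 + 37/250 → 11/40
merge 77/500 + 81/500 → 79/250
merge 91/500 + 227/1000 → 409/1000
merge 11/40 + 79/250 → 591/1000
merge 409/1000 + 591/1000 → 1
L = 91/1000 + 77/500 + 11/40 + 79/250 + 409/1000 + 591/1000 + 1 = 709/250 = 2.836 bits/symbol.

2.836 bits/symbol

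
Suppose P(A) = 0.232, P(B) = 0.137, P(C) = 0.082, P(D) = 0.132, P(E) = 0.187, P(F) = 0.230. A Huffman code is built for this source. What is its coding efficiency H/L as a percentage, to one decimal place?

98.6%

Entropy H = −Σ p log₂ p ≈ 2.5034 bits.
Huffman merges: 41/500+33/250→107/500; 137/1000+187/1000→81/250; 107/500+23/100→111/250; 29/125+81/250→139/250; 111/250+139/250→1. L = 1269/500 ≈ 2.5380.
Efficiency = H/L = 2.5034/2.5380 = 98.6%.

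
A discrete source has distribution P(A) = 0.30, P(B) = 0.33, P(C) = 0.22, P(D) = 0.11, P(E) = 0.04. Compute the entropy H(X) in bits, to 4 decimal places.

2.0655 bits

H = −Σ pᵢ log₂ pᵢ.
−0.30·log₂(0.30) = 0.5211
−0.33·log₂(0.33) = 0.5278
−0.22·log₂(0.22) = 0.4806
−0.11·log₂(0.11) = 0.3503
−0.04·log₂(0.04) = 0.1858
Sum ≈ 2.0655 → 2.0655 bits.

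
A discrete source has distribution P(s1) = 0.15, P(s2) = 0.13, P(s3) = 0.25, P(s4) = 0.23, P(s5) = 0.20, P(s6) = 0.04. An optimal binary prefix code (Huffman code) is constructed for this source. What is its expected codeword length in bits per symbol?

Repeatedly combine the two least-probable nodes; the expected code length is the sum of the merged weights.
merge 1/25 + 13/100 → 17/100
merge 3/20 + 17/100 → 8/25
merge 1/5 + 23/100 → 43/100
merge 1/4 + 8/25 → 57/100
merge 43/100 + 57/100 → 1
L = 17/100 + 8/25 + 43/100 + 57/100 + 1 = 249/100 = 2.49 bits/symbol.

2.49 bits/symbol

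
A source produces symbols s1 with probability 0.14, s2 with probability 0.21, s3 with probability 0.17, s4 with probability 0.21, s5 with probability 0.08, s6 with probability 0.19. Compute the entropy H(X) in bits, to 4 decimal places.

H = −Σ pᵢ log₂ pᵢ.
−0.14·log₂(0.14) = 0.3971
−0.21·log₂(0.21) = 0.4728
−0.17·log₂(0.17) = 0.4346
−0.21·log₂(0.21) = 0.4728
−0.08·log₂(0.08) = 0.2915
−0.19·log₂(0.19) = 0.4552
Sum ≈ 2.5241 → 2.5241 bits.

2.5241 bits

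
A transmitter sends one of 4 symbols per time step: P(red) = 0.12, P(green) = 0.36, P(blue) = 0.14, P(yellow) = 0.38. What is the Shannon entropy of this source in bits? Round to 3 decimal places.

H = −Σ pᵢ log₂ pᵢ.
−0.12·log₂(0.12) = 0.3671
−0.36·log₂(0.36) = 0.5306
−0.14·log₂(0.14) = 0.3971
−0.38·log₂(0.38) = 0.5305
Sum ≈ 1.8252 → 1.825 bits.

1.825 bits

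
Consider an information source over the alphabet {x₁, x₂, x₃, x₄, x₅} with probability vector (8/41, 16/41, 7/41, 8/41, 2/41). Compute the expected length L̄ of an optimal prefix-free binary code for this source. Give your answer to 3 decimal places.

2.220 bits/symbol

Repeatedly combine the two least-probable nodes; the expected code length is the sum of the merged weights.
merge 2/41 + 7/41 → 9/41
merge 8/41 + 8/41 → 16/41
merge 9/41 + 16/41 → 25/41
merge 16/41 + 25/41 → 1
L = 9/41 + 16/41 + 25/41 + 1 = 91/41 ≈ 2.220 bits/symbol.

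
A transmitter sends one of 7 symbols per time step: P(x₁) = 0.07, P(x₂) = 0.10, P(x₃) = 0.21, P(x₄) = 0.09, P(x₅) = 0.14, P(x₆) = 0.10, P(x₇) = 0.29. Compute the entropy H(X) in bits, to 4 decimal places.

2.6334 bits

H = −Σ pᵢ log₂ pᵢ.
−0.07·log₂(0.07) = 0.2686
−0.10·log₂(0.10) = 0.3322
−0.21·log₂(0.21) = 0.4728
−0.09·log₂(0.09) = 0.3127
−0.14·log₂(0.14) = 0.3971
−0.10·log₂(0.10) = 0.3322
−0.29·log₂(0.29) = 0.5179
Sum ≈ 2.6334 → 2.6334 bits.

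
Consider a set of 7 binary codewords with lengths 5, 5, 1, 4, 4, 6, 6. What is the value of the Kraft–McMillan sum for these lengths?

With common denominator 2^6 = 64: Σ 2^(−ℓᵢ) = 2/64 + 2/64 + 32/64 + 4/64 + 4/64 + 1/64 + 1/64 = 46/64 = 0.71875.

0.71875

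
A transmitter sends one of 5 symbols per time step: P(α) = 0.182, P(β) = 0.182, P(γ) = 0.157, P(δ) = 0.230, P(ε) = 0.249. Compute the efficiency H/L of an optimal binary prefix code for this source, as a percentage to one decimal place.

Entropy H = −Σ p log₂ p ≈ 2.3012 bits.
Huffman merges: 157/1000+91/500→339/1000; 91/500+23/100→103/250; 249/1000+339/1000→147/250; 103/250+147/250→1. L = 2339/1000 ≈ 2.3390.
Efficiency = H/L = 2.3012/2.3390 = 98.4%.

98.4%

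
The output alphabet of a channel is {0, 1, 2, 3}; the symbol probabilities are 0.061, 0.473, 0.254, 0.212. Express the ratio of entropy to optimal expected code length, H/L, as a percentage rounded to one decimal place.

96.3%

Entropy H = −Σ p log₂ p ≈ 1.7336 bits.
Huffman merges: 61/1000+53/250→273/1000; 127/500+273/1000→527/1000; 473/1000+527/1000→1. L = 9/5 ≈ 1.8000.
Efficiency = H/L = 1.7336/1.8000 = 96.3%.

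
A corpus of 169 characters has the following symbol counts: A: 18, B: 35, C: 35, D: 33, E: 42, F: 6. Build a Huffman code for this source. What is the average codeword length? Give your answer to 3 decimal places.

2.479 bits/symbol

Probabilities are the counts divided by 169.
Repeatedly combine the two least-probable nodes; the expected code length is the sum of the merged weights.
merge 6/169 + 18/169 → 24/169
merge 24/169 + 33/169 → 57/169
merge 35/169 + 35/169 → 70/169
merge 42/169 + 57/169 → 99/169
merge 70/169 + 99/169 → 1
L = 24/169 + 57/169 + 70/169 + 99/169 + 1 = 419/169 ≈ 2.479 bits/symbol.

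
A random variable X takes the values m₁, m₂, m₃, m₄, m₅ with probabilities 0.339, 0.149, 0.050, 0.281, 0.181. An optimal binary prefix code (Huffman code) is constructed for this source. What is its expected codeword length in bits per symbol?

Repeatedly combine the two least-probable nodes; the expected code length is the sum of the merged weights.
merge 1/20 + 149/1000 → 199/1000
merge 181/1000 + 199/1000 → 19/50
merge 281/1000 + 339/1000 → 31/50
merge 19/50 + 31/50 → 1
L = 199/1000 + 19/50 + 31/50 + 1 = 2199/1000 = 2.199 bits/symbol.

2.199 bits/symbol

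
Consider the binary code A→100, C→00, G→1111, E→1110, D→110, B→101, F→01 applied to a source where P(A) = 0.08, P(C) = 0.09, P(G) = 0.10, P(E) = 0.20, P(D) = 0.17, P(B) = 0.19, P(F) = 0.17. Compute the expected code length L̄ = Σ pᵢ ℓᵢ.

L̄ = Σ pᵢ·ℓᵢ = 0.08·3 + 0.09·2 + 0.10·4 + 0.20·4 + 0.17·3 + 0.19·3 + 0.17·2 = 3.04 bits/symbol.

3.04 bits/symbol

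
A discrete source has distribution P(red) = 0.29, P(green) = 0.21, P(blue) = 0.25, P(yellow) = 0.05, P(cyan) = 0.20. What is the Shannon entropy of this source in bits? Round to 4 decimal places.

2.1712 bits

H = −Σ pᵢ log₂ pᵢ.
−0.29·log₂(0.29) = 0.5179
−0.21·log₂(0.21) = 0.4728
−0.25·log₂(0.25) = 0.5000
−0.05·log₂(0.05) = 0.2161
−0.20·log₂(0.20) = 0.4644
Sum ≈ 2.1712 → 2.1712 bits.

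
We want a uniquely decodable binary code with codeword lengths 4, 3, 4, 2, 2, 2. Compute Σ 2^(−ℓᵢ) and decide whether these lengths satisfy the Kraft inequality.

With common denominator 2^4 = 16: Σ 2^(−ℓᵢ) = 1/16 + 2/16 + 1/16 + 4/16 + 4/16 + 4/16 = 16/16 = 1.
Kraft's inequality requires Σ ≤ 1; here Σ = 1 ≤ 1, so such a prefix code exists.

1; yes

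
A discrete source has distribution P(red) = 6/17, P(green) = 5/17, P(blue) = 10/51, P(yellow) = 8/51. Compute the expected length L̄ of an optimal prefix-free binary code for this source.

2 bits/symbol

Repeatedly combine the two least-probable nodes; the expected code length is the sum of the merged weights.
merge 8/51 + 10/51 → 6/17
merge 5/17 + 6/17 → 11/17
merge 6/17 + 11/17 → 1
L = 6/17 + 11/17 + 1 = 2 bits/symbol.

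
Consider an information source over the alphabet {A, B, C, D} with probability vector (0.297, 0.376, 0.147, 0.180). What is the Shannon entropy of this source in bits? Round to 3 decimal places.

1.903 bits

H = −Σ pᵢ log₂ pᵢ.
−0.297·log₂(0.297) = 0.5202
−0.376·log₂(0.376) = 0.5306
−0.147·log₂(0.147) = 0.4066
−0.180·log₂(0.180) = 0.4453
Sum ≈ 1.9027 → 1.903 bits.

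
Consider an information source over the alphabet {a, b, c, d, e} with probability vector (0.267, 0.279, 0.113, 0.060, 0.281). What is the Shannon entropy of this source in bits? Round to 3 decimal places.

2.136 bits

H = −Σ pᵢ log₂ pᵢ.
−0.267·log₂(0.267) = 0.5087
−0.279·log₂(0.279) = 0.5138
−0.113·log₂(0.113) = 0.3555
−0.060·log₂(0.060) = 0.2435
−0.281·log₂(0.281) = 0.5146
Sum ≈ 2.1361 → 2.136 bits.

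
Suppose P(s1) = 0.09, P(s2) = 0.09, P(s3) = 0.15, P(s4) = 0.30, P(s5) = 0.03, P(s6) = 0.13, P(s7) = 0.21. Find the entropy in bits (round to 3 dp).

2.564 bits

H = −Σ pᵢ log₂ pᵢ.
−0.09·log₂(0.09) = 0.3127
−0.09·log₂(0.09) = 0.3127
−0.15·log₂(0.15) = 0.4105
−0.30·log₂(0.30) = 0.5211
−0.03·log₂(0.03) = 0.1518
−0.13·log₂(0.13) = 0.3826
−0.21·log₂(0.21) = 0.4728
Sum ≈ 2.5642 → 2.564 bits.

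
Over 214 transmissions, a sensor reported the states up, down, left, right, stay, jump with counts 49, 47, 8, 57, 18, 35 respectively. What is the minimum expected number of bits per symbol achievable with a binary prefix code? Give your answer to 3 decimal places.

Probabilities are the counts divided by 214.
Repeatedly combine the two least-probable nodes; the expected code length is the sum of the merged weights.
merge 4/107 + 9/107 → 13/107
merge 13/107 + 35/214 → 61/214
merge 47/214 + 49/214 → 48/107
merge 57/214 + 61/214 → 59/107
merge 48/107 + 59/107 → 1
L = 13/107 + 61/214 + 48/107 + 59/107 + 1 = 515/214 ≈ 2.407 bits/symbol.

2.407 bits/symbol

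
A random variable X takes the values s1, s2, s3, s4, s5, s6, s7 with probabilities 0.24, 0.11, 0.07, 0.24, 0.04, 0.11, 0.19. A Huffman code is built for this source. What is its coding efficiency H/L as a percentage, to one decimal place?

98.8%

Entropy H = −Σ p log₂ p ≈ 2.5984 bits.
Huffman merges: 1/25+7/100→11/100; 11/100+11/100→11/50; 11/100+19/100→3/10; 11/50+6/25→23/50; 6/25+3/10→27/50; 23/50+27/50→1. L = 263/100 ≈ 2.6300.
Efficiency = H/L = 2.5984/2.6300 = 98.8%.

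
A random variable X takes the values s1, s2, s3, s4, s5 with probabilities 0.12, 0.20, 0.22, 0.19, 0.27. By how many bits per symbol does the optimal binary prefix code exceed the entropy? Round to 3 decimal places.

0.033 bits

Entropy H = −Σ p log₂ p ≈ 2.2773 bits.
Huffman merges: 3/25+19/100→31/100; 1/5+11/50→21/50; 27/100+31/100→29/50; 21/50+29/50→1. L = 231/100 ≈ 2.3100.
L − H = 2.3100 − 2.2773 = 0.033 bits.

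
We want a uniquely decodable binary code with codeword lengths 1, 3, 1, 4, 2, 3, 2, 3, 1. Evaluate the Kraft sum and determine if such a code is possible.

2.4375; no

With common denominator 2^4 = 16: Σ 2^(−ℓᵢ) = 8/16 + 2/16 + 8/16 + 1/16 + 4/16 + 2/16 + 4/16 + 2/16 + 8/16 = 39/16 = 2.4375.
Kraft's inequality requires Σ ≤ 1; here Σ = 2.4375 > 1, so no such prefix code exists.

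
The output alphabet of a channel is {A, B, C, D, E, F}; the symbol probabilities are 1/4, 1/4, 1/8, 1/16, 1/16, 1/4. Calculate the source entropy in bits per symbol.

Each probability is a power of 1/2, so log₂(1/p) is an integer.
H = Σ p·log₂(1/p) = 1/4·2 + 1/4·2 + 1/8·3 + 1/16·4 + 1/16·4 + 1/4·2 = 2.375 bits.

2.375 bits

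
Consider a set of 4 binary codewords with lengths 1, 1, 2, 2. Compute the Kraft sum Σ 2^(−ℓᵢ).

1.5

With common denominator 2^2 = 4: Σ 2^(−ℓᵢ) = 2/4 + 2/4 + 1/4 + 1/4 = 6/4 = 1.5.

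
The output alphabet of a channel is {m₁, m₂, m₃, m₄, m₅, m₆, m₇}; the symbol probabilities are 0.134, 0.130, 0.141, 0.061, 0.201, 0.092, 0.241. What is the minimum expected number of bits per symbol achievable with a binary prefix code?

2.711 bits/symbol

Repeatedly combine the two least-probable nodes; the expected code length is the sum of the merged weights.
merge 61/1000 + 23/250 → 153/1000
merge 13/100 + 67/500 → 33/125
merge 141/1000 + 153/1000 → 147/500
merge 201/1000 + 241/1000 → 221/500
merge 33/125 + 147/500 → 279/500
merge 221/500 + 279/500 → 1
L = 153/1000 + 33/125 + 147/500 + 221/500 + 279/500 + 1 = 2711/1000 = 2.711 bits/symbol.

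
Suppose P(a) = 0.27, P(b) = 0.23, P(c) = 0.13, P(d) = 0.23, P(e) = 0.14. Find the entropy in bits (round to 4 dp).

2.2651 bits

H = −Σ pᵢ log₂ pᵢ.
−0.27·log₂(0.27) = 0.5100
−0.23·log₂(0.23) = 0.4877
−0.13·log₂(0.13) = 0.3826
−0.23·log₂(0.23) = 0.4877
−0.14·log₂(0.14) = 0.3971
Sum ≈ 2.2651 → 2.2651 bits.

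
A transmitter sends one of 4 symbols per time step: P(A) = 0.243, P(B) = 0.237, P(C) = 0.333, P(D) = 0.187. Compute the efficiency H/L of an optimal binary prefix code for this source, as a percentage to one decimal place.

Entropy H = −Σ p log₂ p ≈ 1.9688 bits.
Huffman merges: 187/1000+237/1000→53/125; 243/1000+333/1000→72/125; 53/125+72/125→1. L = 2 ≈ 2.0000.
Efficiency = H/L = 1.9688/2.0000 = 98.4%.

98.4%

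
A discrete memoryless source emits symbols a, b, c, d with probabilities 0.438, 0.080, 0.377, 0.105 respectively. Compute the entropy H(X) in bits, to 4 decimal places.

1.6852 bits

H = −Σ pᵢ log₂ pᵢ.
−0.438·log₂(0.438) = 0.5217
−0.080·log₂(0.080) = 0.2915
−0.377·log₂(0.377) = 0.5306
−0.105·log₂(0.105) = 0.3414
Sum ≈ 1.6852 → 1.6852 bits.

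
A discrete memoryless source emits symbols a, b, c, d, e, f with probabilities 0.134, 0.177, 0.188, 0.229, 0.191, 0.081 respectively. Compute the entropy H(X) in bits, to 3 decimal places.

2.521 bits

H = −Σ pᵢ log₂ pᵢ.
−0.134·log₂(0.134) = 0.3886
−0.177·log₂(0.177) = 0.4422
−0.188·log₂(0.188) = 0.4533
−0.229·log₂(0.229) = 0.4870
−0.191·log₂(0.191) = 0.4562
−0.081·log₂(0.081) = 0.2937
Sum ≈ 2.5209 → 2.521 bits.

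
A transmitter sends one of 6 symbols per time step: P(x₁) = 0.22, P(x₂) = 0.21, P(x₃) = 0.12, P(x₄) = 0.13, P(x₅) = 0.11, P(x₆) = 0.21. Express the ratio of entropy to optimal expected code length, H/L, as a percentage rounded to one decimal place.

Entropy H = −Σ p log₂ p ≈ 2.5262 bits.
Huffman merges: 11/100+3/25→23/100; 13/100+21/100→17/50; 21/100+11/50→43/100; 23/100+17/50→57/100; 43/100+57/100→1. L = 257/100 ≈ 2.5700.
Efficiency = H/L = 2.5262/2.5700 = 98.3%.

98.3%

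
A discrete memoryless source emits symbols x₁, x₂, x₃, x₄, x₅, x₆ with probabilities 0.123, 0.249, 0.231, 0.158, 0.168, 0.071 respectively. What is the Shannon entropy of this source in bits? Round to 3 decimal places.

H = −Σ pᵢ log₂ pᵢ.
−0.123·log₂(0.123) = 0.3719
−0.249·log₂(0.249) = 0.4994
−0.231·log₂(0.231) = 0.4883
−0.158·log₂(0.158) = 0.4206
−0.168·log₂(0.168) = 0.4323
−0.071·log₂(0.071) = 0.2709
Sum ≈ 2.4835 → 2.484 bits.

2.484 bits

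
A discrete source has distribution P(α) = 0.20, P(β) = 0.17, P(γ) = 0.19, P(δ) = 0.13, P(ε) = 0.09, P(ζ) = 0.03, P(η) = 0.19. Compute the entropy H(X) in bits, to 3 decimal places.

2.656 bits

H = −Σ pᵢ log₂ pᵢ.
−0.20·log₂(0.20) = 0.4644
−0.17·log₂(0.17) = 0.4346
−0.19·log₂(0.19) = 0.4552
−0.13·log₂(0.13) = 0.3826
−0.09·log₂(0.09) = 0.3127
−0.03·log₂(0.03) = 0.1518
−0.19·log₂(0.19) = 0.4552
Sum ≈ 2.6565 → 2.656 bits.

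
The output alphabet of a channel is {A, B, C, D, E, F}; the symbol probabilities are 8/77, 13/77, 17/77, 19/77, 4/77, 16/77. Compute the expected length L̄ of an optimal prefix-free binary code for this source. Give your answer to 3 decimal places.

2.481 bits/symbol

Repeatedly combine the two least-probable nodes; the expected code length is the sum of the merged weights.
merge 4/77 + 8/77 → 12/77
merge 12/77 + 13/77 → 25/77
merge 16/77 + 17/77 → 3/7
merge 19/77 + 25/77 → 4/7
merge 3/7 + 4/7 → 1
L = 12/77 + 25/77 + 3/7 + 4/7 + 1 = 191/77 ≈ 2.481 bits/symbol.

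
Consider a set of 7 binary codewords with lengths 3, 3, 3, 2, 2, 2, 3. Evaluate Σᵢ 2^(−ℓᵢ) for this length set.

1.25

With common denominator 2^3 = 8: Σ 2^(−ℓᵢ) = 1/8 + 1/8 + 1/8 + 2/8 + 2/8 + 2/8 + 1/8 = 10/8 = 1.25.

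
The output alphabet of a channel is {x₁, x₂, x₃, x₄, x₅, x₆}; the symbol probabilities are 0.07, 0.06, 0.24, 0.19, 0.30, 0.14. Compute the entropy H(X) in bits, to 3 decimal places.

2.380 bits

H = −Σ pᵢ log₂ pᵢ.
−0.07·log₂(0.07) = 0.2686
−0.06·log₂(0.06) = 0.2435
−0.24·log₂(0.24) = 0.4941
−0.19·log₂(0.19) = 0.4552
−0.30·log₂(0.30) = 0.5211
−0.14·log₂(0.14) = 0.3971
Sum ≈ 2.3796 → 2.380 bits.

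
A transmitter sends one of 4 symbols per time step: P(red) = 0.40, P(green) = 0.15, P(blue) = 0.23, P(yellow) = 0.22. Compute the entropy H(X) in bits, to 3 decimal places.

H = −Σ pᵢ log₂ pᵢ.
−0.40·log₂(0.40) = 0.5288
−0.15·log₂(0.15) = 0.4105
−0.23·log₂(0.23) = 0.4877
−0.22·log₂(0.22) = 0.4806
Sum ≈ 1.9076 → 1.908 bits.

1.908 bits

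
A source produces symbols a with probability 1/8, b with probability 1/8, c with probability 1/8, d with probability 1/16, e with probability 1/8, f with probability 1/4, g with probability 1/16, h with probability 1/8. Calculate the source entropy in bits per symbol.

Each probability is a power of 1/2, so log₂(1/p) is an integer.
H = Σ p·log₂(1/p) = 1/8·3 + 1/8·3 + 1/8·3 + 1/16·4 + 1/8·3 + 1/4·2 + 1/16·4 + 1/8·3 = 2.875 bits.

2.875 bits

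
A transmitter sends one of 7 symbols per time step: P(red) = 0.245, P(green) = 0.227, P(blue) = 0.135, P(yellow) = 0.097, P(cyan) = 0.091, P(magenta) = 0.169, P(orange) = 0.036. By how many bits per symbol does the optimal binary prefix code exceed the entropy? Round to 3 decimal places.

0.035 bits

Entropy H = −Σ p log₂ p ≈ 2.6200 bits.
Huffman merges: 9/250+91/1000→127/1000; 97/1000+127/1000→28/125; 27/200+169/1000→38/125; 28/125+227/1000→451/1000; 49/200+38/125→549/1000; 451/1000+549/1000→1. L = 531/200 ≈ 2.6550.
L − H = 2.6550 − 2.6200 = 0.035 bits.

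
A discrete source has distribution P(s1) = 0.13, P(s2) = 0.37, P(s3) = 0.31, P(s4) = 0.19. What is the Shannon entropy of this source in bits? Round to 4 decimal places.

H = −Σ pᵢ log₂ pᵢ.
−0.13·log₂(0.13) = 0.3826
−0.37·log₂(0.37) = 0.5307
−0.31·log₂(0.31) = 0.5238
−0.19·log₂(0.19) = 0.4552
Sum ≈ 1.8924 → 1.8924 bits.

1.8924 bits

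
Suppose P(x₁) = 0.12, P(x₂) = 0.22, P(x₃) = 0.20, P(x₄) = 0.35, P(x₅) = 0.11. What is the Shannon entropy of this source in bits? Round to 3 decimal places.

H = −Σ pᵢ log₂ pᵢ.
−0.12·log₂(0.12) = 0.3671
−0.22·log₂(0.22) = 0.4806
−0.20·log₂(0.20) = 0.4644
−0.35·log₂(0.35) = 0.5301
−0.11·log₂(0.11) = 0.3503
Sum ≈ 2.1924 → 2.192 bits.

2.192 bits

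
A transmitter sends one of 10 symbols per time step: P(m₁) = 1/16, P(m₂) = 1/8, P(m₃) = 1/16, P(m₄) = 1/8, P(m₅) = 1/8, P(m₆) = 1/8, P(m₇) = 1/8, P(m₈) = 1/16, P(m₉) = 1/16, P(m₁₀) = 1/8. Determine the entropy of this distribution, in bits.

Each probability is a power of 1/2, so log₂(1/p) is an integer.
H = Σ p·log₂(1/p) = 1/16·4 + 1/8·3 + 1/16·4 + 1/8·3 + 1/8·3 + 1/8·3 + 1/8·3 + 1/16·4 + 1/16·4 + 1/8·3 = 3.25 bits.

3.25 bits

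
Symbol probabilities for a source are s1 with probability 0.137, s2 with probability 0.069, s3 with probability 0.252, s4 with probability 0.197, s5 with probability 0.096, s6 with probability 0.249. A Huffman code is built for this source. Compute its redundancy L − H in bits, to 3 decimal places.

0.021 bits

Entropy H = −Σ p log₂ p ≈ 2.4459 bits.
Huffman merges: 69/1000+12/125→33/200; 137/1000+33/200→151/500; 197/1000+249/1000→223/500; 63/250+151/500→277/500; 223/500+277/500→1. L = 2467/1000 ≈ 2.4670.
L − H = 2.4670 − 2.4459 = 0.021 bits.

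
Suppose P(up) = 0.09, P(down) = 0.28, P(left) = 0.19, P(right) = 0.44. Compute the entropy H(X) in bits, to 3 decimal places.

H = −Σ pᵢ log₂ pᵢ.
−0.09·log₂(0.09) = 0.3127
−0.28·log₂(0.28) = 0.5142
−0.19·log₂(0.19) = 0.4552
−0.44·log₂(0.44) = 0.5211
Sum ≈ 1.8032 → 1.803 bits.

1.803 bits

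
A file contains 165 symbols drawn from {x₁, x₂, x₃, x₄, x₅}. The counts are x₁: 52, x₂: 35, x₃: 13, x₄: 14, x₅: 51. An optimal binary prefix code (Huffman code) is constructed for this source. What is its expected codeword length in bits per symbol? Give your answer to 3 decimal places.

Probabilities are the counts divided by 165.
Repeatedly combine the two least-probable nodes; the expected code length is the sum of the merged weights.
merge 13/165 + 14/165 → 9/55
merge 9/55 + 7/33 → 62/165
merge 17/55 + 52/165 → 103/165
merge 62/165 + 103/165 → 1
L = 9/55 + 62/165 + 103/165 + 1 = 119/55 ≈ 2.164 bits/symbol.

2.164 bits/symbol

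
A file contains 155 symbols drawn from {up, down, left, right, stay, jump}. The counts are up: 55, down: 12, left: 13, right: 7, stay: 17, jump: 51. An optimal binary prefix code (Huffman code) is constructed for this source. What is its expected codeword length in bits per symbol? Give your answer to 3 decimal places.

2.277 bits/symbol

Probabilities are the counts divided by 155.
Repeatedly combine the two least-probable nodes; the expected code length is the sum of the merged weights.
merge 7/155 + 12/155 → 19/155
merge 13/155 + 17/155 → 6/31
merge 19/155 + 6/31 → 49/155
merge 49/155 + 51/155 → 20/31
merge 11/31 + 20/31 → 1
L = 19/155 + 6/31 + 49/155 + 20/31 + 1 = 353/155 ≈ 2.277 bits/symbol.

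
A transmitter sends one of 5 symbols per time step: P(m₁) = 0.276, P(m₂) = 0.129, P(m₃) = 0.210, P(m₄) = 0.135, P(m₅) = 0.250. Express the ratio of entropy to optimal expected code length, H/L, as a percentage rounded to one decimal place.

Entropy H = −Σ p log₂ p ≈ 2.2566 bits.
Huffman merges: 129/1000+27/200→33/125; 21/100+1/4→23/50; 33/125+69/250→27/50; 23/50+27/50→1. L = 283/125 ≈ 2.2640.
Efficiency = H/L = 2.2566/2.2640 = 99.7%.

99.7%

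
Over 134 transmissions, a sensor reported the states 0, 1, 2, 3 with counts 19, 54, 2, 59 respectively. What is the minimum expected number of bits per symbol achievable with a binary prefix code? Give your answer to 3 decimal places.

1.716 bits/symbol

Probabilities are the counts divided by 134.
Repeatedly combine the two least-probable nodes; the expected code length is the sum of the merged weights.
merge 1/67 + 19/134 → 21/134
merge 21/134 + 27/67 → 75/134
merge 59/134 + 75/134 → 1
L = 21/134 + 75/134 + 1 = 115/67 ≈ 1.716 bits/symbol.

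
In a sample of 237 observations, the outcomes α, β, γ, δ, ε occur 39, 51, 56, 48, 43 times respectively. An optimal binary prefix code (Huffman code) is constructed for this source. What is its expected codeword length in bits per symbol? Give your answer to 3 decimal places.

2.346 bits/symbol

Probabilities are the counts divided by 237.
Repeatedly combine the two least-probable nodes; the expected code length is the sum of the merged weights.
merge 13/79 + 43/237 → 82/237
merge 16/79 + 17/79 → 33/79
merge 56/237 + 82/237 → 46/79
merge 33/79 + 46/79 → 1
L = 82/237 + 33/79 + 46/79 + 1 = 556/237 ≈ 2.346 bits/symbol.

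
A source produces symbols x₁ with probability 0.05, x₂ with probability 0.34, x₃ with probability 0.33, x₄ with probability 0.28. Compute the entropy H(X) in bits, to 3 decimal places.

1.787 bits

H = −Σ pᵢ log₂ pᵢ.
−0.05·log₂(0.05) = 0.2161
−0.34·log₂(0.34) = 0.5292
−0.33·log₂(0.33) = 0.5278
−0.28·log₂(0.28) = 0.5142
Sum ≈ 1.7873 → 1.787 bits.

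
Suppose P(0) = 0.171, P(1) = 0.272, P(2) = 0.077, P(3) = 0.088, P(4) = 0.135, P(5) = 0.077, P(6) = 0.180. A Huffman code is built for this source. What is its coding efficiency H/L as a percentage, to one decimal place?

98.5%

Entropy H = −Σ p log₂ p ≈ 2.6601 bits.
Huffman merges: 77/1000+77/1000→77/500; 11/125+27/200→223/1000; 77/500+171/1000→13/40; 9/50+223/1000→403/1000; 34/125+13/40→597/1000; 403/1000+597/1000→1. L = 1351/500 ≈ 2.7020.
Efficiency = H/L = 2.6601/2.7020 = 98.5%.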